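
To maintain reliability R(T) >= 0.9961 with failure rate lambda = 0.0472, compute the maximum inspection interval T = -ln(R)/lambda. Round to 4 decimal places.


R_target = 0.9961
lambda = 0.0472
-ln(0.9961) = 0.0039
T = 0.0039 / 0.0472
T = 0.0828

0.0828


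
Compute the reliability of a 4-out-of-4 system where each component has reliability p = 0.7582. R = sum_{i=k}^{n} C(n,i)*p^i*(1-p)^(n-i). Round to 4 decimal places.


k = 4, n = 4, p = 0.7582
i=4: C(4,4)=1 * 0.7582^4 * 0.2418^0 = 0.3305
R = sum of terms = 0.3305

0.3305


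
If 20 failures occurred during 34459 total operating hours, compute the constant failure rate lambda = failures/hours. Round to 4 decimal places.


failures = 20
total_hours = 34459
lambda = 20 / 34459
lambda = 0.0006

0.0006


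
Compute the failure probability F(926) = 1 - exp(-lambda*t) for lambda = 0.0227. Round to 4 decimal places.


lambda = 0.0227, t = 926
lambda * t = 21.0202
exp(-21.0202) = 0.0
F(t) = 1 - 0.0
F(t) = 1.0

1.0


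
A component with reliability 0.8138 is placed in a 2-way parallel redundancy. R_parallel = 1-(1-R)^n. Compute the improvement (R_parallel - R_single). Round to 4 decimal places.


R_single = 0.8138, n = 2
1 - R_single = 0.1862
(1 - R_single)^n = 0.1862^2 = 0.0347
R_parallel = 1 - 0.0347 = 0.9653
Improvement = 0.9653 - 0.8138
Improvement = 0.1515

0.1515


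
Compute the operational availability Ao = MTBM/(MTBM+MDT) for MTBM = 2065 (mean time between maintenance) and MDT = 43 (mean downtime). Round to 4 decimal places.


MTBM = 2065
MDT = 43
MTBM + MDT = 2108
Ao = 2065 / 2108
Ao = 0.9796

0.9796


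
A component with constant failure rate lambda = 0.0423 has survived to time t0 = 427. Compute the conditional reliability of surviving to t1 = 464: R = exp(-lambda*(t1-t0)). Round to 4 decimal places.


lambda = 0.0423
t0 = 427, t1 = 464
t1 - t0 = 37
lambda * (t1-t0) = 0.0423 * 37 = 1.5651
R = exp(-1.5651)
R = 0.2091

0.2091


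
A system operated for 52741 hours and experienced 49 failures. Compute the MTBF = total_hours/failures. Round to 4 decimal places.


total_hours = 52741
failures = 49
MTBF = 52741 / 49
MTBF = 1076.3469

1076.3469


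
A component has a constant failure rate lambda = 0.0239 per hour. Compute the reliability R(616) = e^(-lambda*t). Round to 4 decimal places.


lambda = 0.0239
t = 616
lambda * t = 14.7224
R(t) = e^(-14.7224)
R(t) = 0.0

0.0


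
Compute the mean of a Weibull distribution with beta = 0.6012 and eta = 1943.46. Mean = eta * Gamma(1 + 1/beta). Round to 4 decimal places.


beta = 0.6012, eta = 1943.46
1/beta = 1.6633
1 + 1/beta = 2.6633
Gamma(2.6633) = 1.5007
Mean = 1943.46 * 1.5007
Mean = 2916.4949

2916.4949


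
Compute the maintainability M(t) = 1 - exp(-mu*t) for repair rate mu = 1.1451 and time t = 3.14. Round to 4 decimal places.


mu = 1.1451, t = 3.14
mu * t = 1.1451 * 3.14 = 3.5956
exp(-3.5956) = 0.0274
M(t) = 1 - 0.0274
M(t) = 0.9726

0.9726


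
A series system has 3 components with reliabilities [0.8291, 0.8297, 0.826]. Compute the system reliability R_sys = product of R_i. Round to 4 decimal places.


Components: [0.8291, 0.8297, 0.826]
After component 1 (R=0.8291): product = 0.8291
After component 2 (R=0.8297): product = 0.6879
After component 3 (R=0.826): product = 0.5682
R_sys = 0.5682

0.5682


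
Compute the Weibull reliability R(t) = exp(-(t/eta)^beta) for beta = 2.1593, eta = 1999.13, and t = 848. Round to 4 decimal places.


beta = 2.1593, eta = 1999.13, t = 848
t/eta = 848 / 1999.13 = 0.4242
(t/eta)^beta = 0.4242^2.1593 = 0.157
R(t) = exp(-0.157)
R(t) = 0.8547

0.8547


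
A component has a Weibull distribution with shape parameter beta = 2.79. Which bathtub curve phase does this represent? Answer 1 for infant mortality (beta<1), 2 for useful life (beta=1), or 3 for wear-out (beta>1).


beta = 2.79
Compare beta to 1:
beta < 1 => infant mortality (phase 1)
beta = 1 => useful life (phase 2)
beta > 1 => wear-out (phase 3)
Since beta = 2.79, this is wear-out (increasing failure rate)
Phase = 3

3


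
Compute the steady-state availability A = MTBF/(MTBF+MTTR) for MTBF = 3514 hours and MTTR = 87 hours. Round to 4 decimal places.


MTBF = 3514
MTTR = 87
MTBF + MTTR = 3601
A = 3514 / 3601
A = 0.9758

0.9758


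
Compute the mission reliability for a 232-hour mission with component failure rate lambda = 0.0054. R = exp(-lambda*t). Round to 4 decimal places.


lambda = 0.0054
mission_time = 232
lambda * t = 0.0054 * 232 = 1.2528
R = exp(-1.2528)
R = 0.2857

0.2857


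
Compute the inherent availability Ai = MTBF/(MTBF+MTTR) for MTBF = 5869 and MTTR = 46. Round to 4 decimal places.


MTBF = 5869
MTTR = 46
MTBF + MTTR = 5915
Ai = 5869 / 5915
Ai = 0.9922

0.9922


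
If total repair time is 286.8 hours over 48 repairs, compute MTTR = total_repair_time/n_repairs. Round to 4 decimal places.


total_repair_time = 286.8
n_repairs = 48
MTTR = 286.8 / 48
MTTR = 5.975

5.975


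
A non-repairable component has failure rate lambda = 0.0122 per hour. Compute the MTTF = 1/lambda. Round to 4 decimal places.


lambda = 0.0122
MTTF = 1 / 0.0122
MTTF = 81.9672

81.9672


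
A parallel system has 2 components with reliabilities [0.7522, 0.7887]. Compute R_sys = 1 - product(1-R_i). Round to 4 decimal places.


Components: [0.7522, 0.7887]
(1 - 0.7522) = 0.2478, running product = 0.2478
(1 - 0.7887) = 0.2113, running product = 0.0524
Product of (1-R_i) = 0.0524
R_sys = 1 - 0.0524 = 0.9476

0.9476


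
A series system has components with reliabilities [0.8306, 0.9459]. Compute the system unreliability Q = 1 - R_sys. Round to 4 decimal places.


Components: [0.8306, 0.9459]
After component 1: product = 0.8306
After component 2: product = 0.7857
R_sys = 0.7857
Q = 1 - 0.7857 = 0.2143

0.2143


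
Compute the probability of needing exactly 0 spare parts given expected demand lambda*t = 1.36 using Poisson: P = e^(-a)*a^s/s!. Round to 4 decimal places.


a = 1.36, s = 0
e^(-a) = e^(-1.36) = 0.2567
a^s = 1.36^0 = 1.0
s! = 1
P = 0.2567 * 1.0 / 1
P = 0.2567

0.2567


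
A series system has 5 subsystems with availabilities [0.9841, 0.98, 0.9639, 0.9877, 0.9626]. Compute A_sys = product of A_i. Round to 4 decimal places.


Subsystems: [0.9841, 0.98, 0.9639, 0.9877, 0.9626]
After subsystem 1 (A=0.9841): product = 0.9841
After subsystem 2 (A=0.98): product = 0.9644
After subsystem 3 (A=0.9639): product = 0.9296
After subsystem 4 (A=0.9877): product = 0.9182
After subsystem 5 (A=0.9626): product = 0.8838
A_sys = 0.8838

0.8838


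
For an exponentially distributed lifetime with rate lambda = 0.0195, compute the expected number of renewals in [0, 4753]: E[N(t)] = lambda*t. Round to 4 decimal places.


lambda = 0.0195
t = 4753
E[N(t)] = lambda * t
E[N(t)] = 0.0195 * 4753
E[N(t)] = 92.6835

92.6835


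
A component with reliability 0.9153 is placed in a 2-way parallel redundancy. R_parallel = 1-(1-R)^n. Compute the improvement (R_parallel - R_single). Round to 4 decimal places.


R_single = 0.9153, n = 2
1 - R_single = 0.0847
(1 - R_single)^n = 0.0847^2 = 0.0072
R_parallel = 1 - 0.0072 = 0.9928
Improvement = 0.9928 - 0.9153
Improvement = 0.0775

0.0775


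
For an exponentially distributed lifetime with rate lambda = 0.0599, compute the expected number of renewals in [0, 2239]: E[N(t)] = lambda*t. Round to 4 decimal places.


lambda = 0.0599
t = 2239
E[N(t)] = lambda * t
E[N(t)] = 0.0599 * 2239
E[N(t)] = 134.1161

134.1161


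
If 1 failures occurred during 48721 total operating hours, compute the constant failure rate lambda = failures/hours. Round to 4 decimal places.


failures = 1
total_hours = 48721
lambda = 1 / 48721
lambda = 0.0

0.0


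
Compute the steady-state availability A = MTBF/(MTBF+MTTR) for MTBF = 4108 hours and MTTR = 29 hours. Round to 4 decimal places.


MTBF = 4108
MTTR = 29
MTBF + MTTR = 4137
A = 4108 / 4137
A = 0.993

0.993


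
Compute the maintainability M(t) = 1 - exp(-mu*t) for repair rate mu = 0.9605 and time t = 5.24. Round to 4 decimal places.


mu = 0.9605, t = 5.24
mu * t = 0.9605 * 5.24 = 5.033
exp(-5.033) = 0.0065
M(t) = 1 - 0.0065
M(t) = 0.9935

0.9935


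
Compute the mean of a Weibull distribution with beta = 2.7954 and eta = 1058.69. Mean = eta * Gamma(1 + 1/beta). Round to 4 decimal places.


beta = 2.7954, eta = 1058.69
1/beta = 0.3577
1 + 1/beta = 1.3577
Gamma(1.3577) = 0.8904
Mean = 1058.69 * 0.8904
Mean = 942.6528

942.6528


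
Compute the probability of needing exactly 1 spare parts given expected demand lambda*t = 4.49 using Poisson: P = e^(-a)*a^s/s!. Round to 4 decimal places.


a = 4.49, s = 1
e^(-a) = e^(-4.49) = 0.0112
a^s = 4.49^1 = 4.49
s! = 1
P = 0.0112 * 4.49 / 1
P = 0.0504

0.0504


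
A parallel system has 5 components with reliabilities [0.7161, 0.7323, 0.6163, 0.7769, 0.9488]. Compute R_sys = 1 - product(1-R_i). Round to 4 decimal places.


Components: [0.7161, 0.7323, 0.6163, 0.7769, 0.9488]
(1 - 0.7161) = 0.2839, running product = 0.2839
(1 - 0.7323) = 0.2677, running product = 0.076
(1 - 0.6163) = 0.3837, running product = 0.0292
(1 - 0.7769) = 0.2231, running product = 0.0065
(1 - 0.9488) = 0.0512, running product = 0.0003
Product of (1-R_i) = 0.0003
R_sys = 1 - 0.0003 = 0.9997

0.9997


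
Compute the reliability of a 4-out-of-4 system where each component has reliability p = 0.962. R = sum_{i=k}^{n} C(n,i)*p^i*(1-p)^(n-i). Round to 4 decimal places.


k = 4, n = 4, p = 0.962
i=4: C(4,4)=1 * 0.962^4 * 0.038^0 = 0.8564
R = sum of terms = 0.8564

0.8564


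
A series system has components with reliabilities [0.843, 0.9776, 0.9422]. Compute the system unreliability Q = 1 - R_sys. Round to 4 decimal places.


Components: [0.843, 0.9776, 0.9422]
After component 1: product = 0.843
After component 2: product = 0.8241
After component 3: product = 0.7765
R_sys = 0.7765
Q = 1 - 0.7765 = 0.2235

0.2235


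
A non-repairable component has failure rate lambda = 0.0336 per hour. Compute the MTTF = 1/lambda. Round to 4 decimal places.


lambda = 0.0336
MTTF = 1 / 0.0336
MTTF = 29.7619

29.7619


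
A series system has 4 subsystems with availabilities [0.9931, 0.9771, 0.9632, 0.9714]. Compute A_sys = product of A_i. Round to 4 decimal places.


Subsystems: [0.9931, 0.9771, 0.9632, 0.9714]
After subsystem 1 (A=0.9931): product = 0.9931
After subsystem 2 (A=0.9771): product = 0.9704
After subsystem 3 (A=0.9632): product = 0.9346
After subsystem 4 (A=0.9714): product = 0.9079
A_sys = 0.9079

0.9079


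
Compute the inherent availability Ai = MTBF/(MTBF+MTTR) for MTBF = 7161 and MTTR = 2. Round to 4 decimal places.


MTBF = 7161
MTTR = 2
MTBF + MTTR = 7163
Ai = 7161 / 7163
Ai = 0.9997

0.9997


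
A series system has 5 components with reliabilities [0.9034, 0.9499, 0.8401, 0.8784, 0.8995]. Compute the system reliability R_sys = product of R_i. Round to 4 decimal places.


Components: [0.9034, 0.9499, 0.8401, 0.8784, 0.8995]
After component 1 (R=0.9034): product = 0.9034
After component 2 (R=0.9499): product = 0.8581
After component 3 (R=0.8401): product = 0.7209
After component 4 (R=0.8784): product = 0.6333
After component 5 (R=0.8995): product = 0.5696
R_sys = 0.5696

0.5696


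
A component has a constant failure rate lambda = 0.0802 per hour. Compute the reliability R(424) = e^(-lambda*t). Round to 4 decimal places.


lambda = 0.0802
t = 424
lambda * t = 34.0048
R(t) = e^(-34.0048)
R(t) = 0.0

0.0


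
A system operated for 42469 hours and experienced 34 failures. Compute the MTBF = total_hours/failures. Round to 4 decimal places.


total_hours = 42469
failures = 34
MTBF = 42469 / 34
MTBF = 1249.0882

1249.0882


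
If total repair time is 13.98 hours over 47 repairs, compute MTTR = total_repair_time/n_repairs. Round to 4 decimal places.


total_repair_time = 13.98
n_repairs = 47
MTTR = 13.98 / 47
MTTR = 0.2974

0.2974


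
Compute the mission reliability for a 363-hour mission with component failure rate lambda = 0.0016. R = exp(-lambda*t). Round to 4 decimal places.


lambda = 0.0016
mission_time = 363
lambda * t = 0.0016 * 363 = 0.5808
R = exp(-0.5808)
R = 0.5595

0.5595


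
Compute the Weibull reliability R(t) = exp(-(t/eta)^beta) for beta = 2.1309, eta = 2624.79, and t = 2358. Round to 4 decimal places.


beta = 2.1309, eta = 2624.79, t = 2358
t/eta = 2358 / 2624.79 = 0.8984
(t/eta)^beta = 0.8984^2.1309 = 0.7958
R(t) = exp(-0.7958)
R(t) = 0.4512

0.4512


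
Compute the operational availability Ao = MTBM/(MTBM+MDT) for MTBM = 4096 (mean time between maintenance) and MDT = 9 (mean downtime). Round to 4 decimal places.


MTBM = 4096
MDT = 9
MTBM + MDT = 4105
Ao = 4096 / 4105
Ao = 0.9978

0.9978


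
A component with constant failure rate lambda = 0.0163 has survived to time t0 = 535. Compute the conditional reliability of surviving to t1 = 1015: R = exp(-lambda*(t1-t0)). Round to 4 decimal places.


lambda = 0.0163
t0 = 535, t1 = 1015
t1 - t0 = 480
lambda * (t1-t0) = 0.0163 * 480 = 7.824
R = exp(-7.824)
R = 0.0004

0.0004


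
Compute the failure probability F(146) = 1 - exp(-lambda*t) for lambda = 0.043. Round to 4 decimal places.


lambda = 0.043, t = 146
lambda * t = 6.278
exp(-6.278) = 0.0019
F(t) = 1 - 0.0019
F(t) = 0.9981

0.9981


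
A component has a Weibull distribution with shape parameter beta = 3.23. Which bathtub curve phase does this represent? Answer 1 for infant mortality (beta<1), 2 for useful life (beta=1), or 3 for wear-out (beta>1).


beta = 3.23
Compare beta to 1:
beta < 1 => infant mortality (phase 1)
beta = 1 => useful life (phase 2)
beta > 1 => wear-out (phase 3)
Since beta = 3.23, this is wear-out (increasing failure rate)
Phase = 3

3


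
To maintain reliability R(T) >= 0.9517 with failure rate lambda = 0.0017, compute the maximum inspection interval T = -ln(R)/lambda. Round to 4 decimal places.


R_target = 0.9517
lambda = 0.0017
-ln(0.9517) = 0.0495
T = 0.0495 / 0.0017
T = 29.1208

29.1208


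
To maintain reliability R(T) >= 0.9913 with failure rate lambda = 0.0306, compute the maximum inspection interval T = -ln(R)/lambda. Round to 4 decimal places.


R_target = 0.9913
lambda = 0.0306
-ln(0.9913) = 0.0087
T = 0.0087 / 0.0306
T = 0.2856

0.2856


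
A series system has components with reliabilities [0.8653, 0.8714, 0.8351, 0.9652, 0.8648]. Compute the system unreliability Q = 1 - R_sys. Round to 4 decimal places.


Components: [0.8653, 0.8714, 0.8351, 0.9652, 0.8648]
After component 1: product = 0.8653
After component 2: product = 0.754
After component 3: product = 0.6297
After component 4: product = 0.6078
After component 5: product = 0.5256
R_sys = 0.5256
Q = 1 - 0.5256 = 0.4744

0.4744


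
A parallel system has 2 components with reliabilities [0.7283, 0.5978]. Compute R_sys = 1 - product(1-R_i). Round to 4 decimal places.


Components: [0.7283, 0.5978]
(1 - 0.7283) = 0.2717, running product = 0.2717
(1 - 0.5978) = 0.4022, running product = 0.1093
Product of (1-R_i) = 0.1093
R_sys = 1 - 0.1093 = 0.8907

0.8907


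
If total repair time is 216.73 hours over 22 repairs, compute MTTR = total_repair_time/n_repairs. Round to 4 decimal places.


total_repair_time = 216.73
n_repairs = 22
MTTR = 216.73 / 22
MTTR = 9.8514

9.8514


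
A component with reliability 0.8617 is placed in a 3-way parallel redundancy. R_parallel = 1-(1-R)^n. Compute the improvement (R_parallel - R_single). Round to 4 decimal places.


R_single = 0.8617, n = 3
1 - R_single = 0.1383
(1 - R_single)^n = 0.1383^3 = 0.0026
R_parallel = 1 - 0.0026 = 0.9974
Improvement = 0.9974 - 0.8617
Improvement = 0.1357

0.1357


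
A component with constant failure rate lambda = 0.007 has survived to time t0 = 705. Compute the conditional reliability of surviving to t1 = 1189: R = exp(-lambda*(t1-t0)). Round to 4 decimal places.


lambda = 0.007
t0 = 705, t1 = 1189
t1 - t0 = 484
lambda * (t1-t0) = 0.007 * 484 = 3.388
R = exp(-3.388)
R = 0.0338

0.0338


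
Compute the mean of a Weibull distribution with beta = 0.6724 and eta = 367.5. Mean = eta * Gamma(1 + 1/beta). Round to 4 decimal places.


beta = 0.6724, eta = 367.5
1/beta = 1.4872
1 + 1/beta = 2.4872
Gamma(2.4872) = 1.3175
Mean = 367.5 * 1.3175
Mean = 484.1782

484.1782


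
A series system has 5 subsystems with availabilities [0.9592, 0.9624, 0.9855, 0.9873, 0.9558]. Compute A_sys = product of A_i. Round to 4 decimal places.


Subsystems: [0.9592, 0.9624, 0.9855, 0.9873, 0.9558]
After subsystem 1 (A=0.9592): product = 0.9592
After subsystem 2 (A=0.9624): product = 0.9231
After subsystem 3 (A=0.9855): product = 0.9097
After subsystem 4 (A=0.9873): product = 0.8982
After subsystem 5 (A=0.9558): product = 0.8585
A_sys = 0.8585

0.8585


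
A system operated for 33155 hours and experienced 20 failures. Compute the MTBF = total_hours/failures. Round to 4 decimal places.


total_hours = 33155
failures = 20
MTBF = 33155 / 20
MTBF = 1657.75

1657.75


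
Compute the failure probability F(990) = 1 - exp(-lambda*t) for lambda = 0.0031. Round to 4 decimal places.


lambda = 0.0031, t = 990
lambda * t = 3.069
exp(-3.069) = 0.0465
F(t) = 1 - 0.0465
F(t) = 0.9535

0.9535


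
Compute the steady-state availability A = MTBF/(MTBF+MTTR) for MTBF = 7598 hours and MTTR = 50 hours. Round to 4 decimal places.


MTBF = 7598
MTTR = 50
MTBF + MTTR = 7648
A = 7598 / 7648
A = 0.9935

0.9935


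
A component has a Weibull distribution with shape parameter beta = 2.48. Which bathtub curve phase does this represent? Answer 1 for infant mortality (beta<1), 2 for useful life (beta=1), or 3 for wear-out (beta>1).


beta = 2.48
Compare beta to 1:
beta < 1 => infant mortality (phase 1)
beta = 1 => useful life (phase 2)
beta > 1 => wear-out (phase 3)
Since beta = 2.48, this is wear-out (increasing failure rate)
Phase = 3

3


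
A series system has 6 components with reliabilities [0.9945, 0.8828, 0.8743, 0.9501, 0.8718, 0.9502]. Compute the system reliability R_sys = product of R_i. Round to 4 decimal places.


Components: [0.9945, 0.8828, 0.8743, 0.9501, 0.8718, 0.9502]
After component 1 (R=0.9945): product = 0.9945
After component 2 (R=0.8828): product = 0.8779
After component 3 (R=0.8743): product = 0.7676
After component 4 (R=0.9501): product = 0.7293
After component 5 (R=0.8718): product = 0.6358
After component 6 (R=0.9502): product = 0.6041
R_sys = 0.6041

0.6041


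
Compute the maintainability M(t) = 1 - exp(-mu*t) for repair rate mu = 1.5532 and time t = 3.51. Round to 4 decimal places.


mu = 1.5532, t = 3.51
mu * t = 1.5532 * 3.51 = 5.4517
exp(-5.4517) = 0.0043
M(t) = 1 - 0.0043
M(t) = 0.9957

0.9957


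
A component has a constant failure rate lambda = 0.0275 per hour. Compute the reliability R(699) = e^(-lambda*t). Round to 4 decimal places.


lambda = 0.0275
t = 699
lambda * t = 19.2225
R(t) = e^(-19.2225)
R(t) = 0.0

0.0


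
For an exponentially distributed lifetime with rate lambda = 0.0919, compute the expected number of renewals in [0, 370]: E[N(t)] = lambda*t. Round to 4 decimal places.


lambda = 0.0919
t = 370
E[N(t)] = lambda * t
E[N(t)] = 0.0919 * 370
E[N(t)] = 34.003

34.003


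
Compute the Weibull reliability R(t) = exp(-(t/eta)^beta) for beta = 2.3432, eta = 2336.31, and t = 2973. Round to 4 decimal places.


beta = 2.3432, eta = 2336.31, t = 2973
t/eta = 2973 / 2336.31 = 1.2725
(t/eta)^beta = 1.2725^2.3432 = 1.7589
R(t) = exp(-1.7589)
R(t) = 0.1722

0.1722


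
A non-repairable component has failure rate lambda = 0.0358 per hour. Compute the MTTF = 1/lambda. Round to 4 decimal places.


lambda = 0.0358
MTTF = 1 / 0.0358
MTTF = 27.933

27.933


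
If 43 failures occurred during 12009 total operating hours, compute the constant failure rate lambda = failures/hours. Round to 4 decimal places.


failures = 43
total_hours = 12009
lambda = 43 / 12009
lambda = 0.0036

0.0036


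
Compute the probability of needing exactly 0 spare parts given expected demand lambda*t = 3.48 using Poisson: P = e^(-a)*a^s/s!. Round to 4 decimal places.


a = 3.48, s = 0
e^(-a) = e^(-3.48) = 0.0308
a^s = 3.48^0 = 1.0
s! = 1
P = 0.0308 * 1.0 / 1
P = 0.0308

0.0308


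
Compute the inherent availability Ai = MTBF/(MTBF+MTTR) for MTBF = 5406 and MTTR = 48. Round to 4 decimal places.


MTBF = 5406
MTTR = 48
MTBF + MTTR = 5454
Ai = 5406 / 5454
Ai = 0.9912

0.9912


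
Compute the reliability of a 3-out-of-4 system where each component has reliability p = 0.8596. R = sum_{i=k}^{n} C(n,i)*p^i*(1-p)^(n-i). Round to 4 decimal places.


k = 3, n = 4, p = 0.8596
i=3: C(4,3)=4 * 0.8596^3 * 0.1404^1 = 0.3567
i=4: C(4,4)=1 * 0.8596^4 * 0.1404^0 = 0.546
R = sum of terms = 0.9027

0.9027


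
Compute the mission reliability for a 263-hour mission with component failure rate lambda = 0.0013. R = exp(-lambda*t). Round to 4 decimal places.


lambda = 0.0013
mission_time = 263
lambda * t = 0.0013 * 263 = 0.3419
R = exp(-0.3419)
R = 0.7104

0.7104


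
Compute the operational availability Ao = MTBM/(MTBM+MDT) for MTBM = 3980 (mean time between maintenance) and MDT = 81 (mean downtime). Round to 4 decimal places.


MTBM = 3980
MDT = 81
MTBM + MDT = 4061
Ao = 3980 / 4061
Ao = 0.9801

0.9801


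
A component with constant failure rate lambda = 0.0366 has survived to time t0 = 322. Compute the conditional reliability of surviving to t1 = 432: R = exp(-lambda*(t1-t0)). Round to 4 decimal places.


lambda = 0.0366
t0 = 322, t1 = 432
t1 - t0 = 110
lambda * (t1-t0) = 0.0366 * 110 = 4.026
R = exp(-4.026)
R = 0.0178

0.0178


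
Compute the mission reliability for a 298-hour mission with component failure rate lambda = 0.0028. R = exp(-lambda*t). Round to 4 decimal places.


lambda = 0.0028
mission_time = 298
lambda * t = 0.0028 * 298 = 0.8344
R = exp(-0.8344)
R = 0.4341

0.4341


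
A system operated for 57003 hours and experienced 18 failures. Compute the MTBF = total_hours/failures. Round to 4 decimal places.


total_hours = 57003
failures = 18
MTBF = 57003 / 18
MTBF = 3166.8333

3166.8333


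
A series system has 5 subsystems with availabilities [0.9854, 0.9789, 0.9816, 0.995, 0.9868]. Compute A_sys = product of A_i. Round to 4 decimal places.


Subsystems: [0.9854, 0.9789, 0.9816, 0.995, 0.9868]
After subsystem 1 (A=0.9854): product = 0.9854
After subsystem 2 (A=0.9789): product = 0.9646
After subsystem 3 (A=0.9816): product = 0.9469
After subsystem 4 (A=0.995): product = 0.9421
After subsystem 5 (A=0.9868): product = 0.9297
A_sys = 0.9297

0.9297


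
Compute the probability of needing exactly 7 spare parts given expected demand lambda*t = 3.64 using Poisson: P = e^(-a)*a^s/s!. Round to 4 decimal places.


a = 3.64, s = 7
e^(-a) = e^(-3.64) = 0.0263
a^s = 3.64^7 = 8466.6125
s! = 5040
P = 0.0263 * 8466.6125 / 5040
P = 0.0441

0.0441


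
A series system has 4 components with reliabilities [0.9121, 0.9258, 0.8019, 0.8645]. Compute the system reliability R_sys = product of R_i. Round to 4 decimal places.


Components: [0.9121, 0.9258, 0.8019, 0.8645]
After component 1 (R=0.9121): product = 0.9121
After component 2 (R=0.9258): product = 0.8444
After component 3 (R=0.8019): product = 0.6771
After component 4 (R=0.8645): product = 0.5854
R_sys = 0.5854

0.5854


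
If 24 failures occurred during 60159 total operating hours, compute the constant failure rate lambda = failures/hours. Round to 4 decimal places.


failures = 24
total_hours = 60159
lambda = 24 / 60159
lambda = 0.0004

0.0004


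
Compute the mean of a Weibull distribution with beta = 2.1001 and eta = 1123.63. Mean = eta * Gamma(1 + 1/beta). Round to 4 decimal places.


beta = 2.1001, eta = 1123.63
1/beta = 0.4762
1 + 1/beta = 1.4762
Gamma(1.4762) = 0.8857
Mean = 1123.63 * 0.8857
Mean = 995.1916

995.1916


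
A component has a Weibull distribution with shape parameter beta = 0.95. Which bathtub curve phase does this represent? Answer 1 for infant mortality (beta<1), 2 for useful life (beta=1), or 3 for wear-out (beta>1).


beta = 0.95
Compare beta to 1:
beta < 1 => infant mortality (phase 1)
beta = 1 => useful life (phase 2)
beta > 1 => wear-out (phase 3)
Since beta = 0.95, this is infant mortality (decreasing failure rate)
Phase = 1

1


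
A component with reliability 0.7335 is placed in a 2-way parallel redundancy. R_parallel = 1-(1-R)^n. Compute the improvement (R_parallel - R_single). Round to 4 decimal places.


R_single = 0.7335, n = 2
1 - R_single = 0.2665
(1 - R_single)^n = 0.2665^2 = 0.071
R_parallel = 1 - 0.071 = 0.929
Improvement = 0.929 - 0.7335
Improvement = 0.1955

0.1955


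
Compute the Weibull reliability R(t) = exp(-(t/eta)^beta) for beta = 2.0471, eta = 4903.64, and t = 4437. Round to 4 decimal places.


beta = 2.0471, eta = 4903.64, t = 4437
t/eta = 4437 / 4903.64 = 0.9048
(t/eta)^beta = 0.9048^2.0471 = 0.8149
R(t) = exp(-0.8149)
R(t) = 0.4427

0.4427


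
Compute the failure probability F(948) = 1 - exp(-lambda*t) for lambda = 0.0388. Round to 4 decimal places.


lambda = 0.0388, t = 948
lambda * t = 36.7824
exp(-36.7824) = 0.0
F(t) = 1 - 0.0
F(t) = 1.0

1.0


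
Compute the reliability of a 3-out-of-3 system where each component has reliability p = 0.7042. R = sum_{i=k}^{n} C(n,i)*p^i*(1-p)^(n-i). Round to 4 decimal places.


k = 3, n = 3, p = 0.7042
i=3: C(3,3)=1 * 0.7042^3 * 0.2958^0 = 0.3492
R = sum of terms = 0.3492

0.3492


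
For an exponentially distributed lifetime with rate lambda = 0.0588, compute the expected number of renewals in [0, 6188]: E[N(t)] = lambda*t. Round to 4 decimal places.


lambda = 0.0588
t = 6188
E[N(t)] = lambda * t
E[N(t)] = 0.0588 * 6188
E[N(t)] = 363.8544

363.8544


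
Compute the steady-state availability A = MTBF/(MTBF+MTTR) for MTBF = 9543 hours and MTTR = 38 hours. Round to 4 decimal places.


MTBF = 9543
MTTR = 38
MTBF + MTTR = 9581
A = 9543 / 9581
A = 0.996

0.996


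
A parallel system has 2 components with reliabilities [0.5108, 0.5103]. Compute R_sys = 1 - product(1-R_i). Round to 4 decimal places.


Components: [0.5108, 0.5103]
(1 - 0.5108) = 0.4892, running product = 0.4892
(1 - 0.5103) = 0.4897, running product = 0.2396
Product of (1-R_i) = 0.2396
R_sys = 1 - 0.2396 = 0.7604

0.7604


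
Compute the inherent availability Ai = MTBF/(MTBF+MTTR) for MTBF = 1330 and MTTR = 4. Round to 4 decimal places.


MTBF = 1330
MTTR = 4
MTBF + MTTR = 1334
Ai = 1330 / 1334
Ai = 0.997

0.997


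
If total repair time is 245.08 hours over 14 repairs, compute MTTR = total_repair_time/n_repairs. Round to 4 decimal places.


total_repair_time = 245.08
n_repairs = 14
MTTR = 245.08 / 14
MTTR = 17.5057

17.5057


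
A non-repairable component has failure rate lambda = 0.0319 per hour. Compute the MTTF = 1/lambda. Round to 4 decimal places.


lambda = 0.0319
MTTF = 1 / 0.0319
MTTF = 31.348

31.348


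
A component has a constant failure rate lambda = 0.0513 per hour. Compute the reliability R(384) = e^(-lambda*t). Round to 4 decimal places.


lambda = 0.0513
t = 384
lambda * t = 19.6992
R(t) = e^(-19.6992)
R(t) = 0.0

0.0


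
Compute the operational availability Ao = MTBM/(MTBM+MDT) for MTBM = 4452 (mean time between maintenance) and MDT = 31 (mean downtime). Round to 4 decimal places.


MTBM = 4452
MDT = 31
MTBM + MDT = 4483
Ao = 4452 / 4483
Ao = 0.9931

0.9931


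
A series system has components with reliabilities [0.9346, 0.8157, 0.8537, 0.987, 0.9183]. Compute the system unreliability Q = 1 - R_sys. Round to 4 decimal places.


Components: [0.9346, 0.8157, 0.8537, 0.987, 0.9183]
After component 1: product = 0.9346
After component 2: product = 0.7624
After component 3: product = 0.6508
After component 4: product = 0.6424
After component 5: product = 0.5899
R_sys = 0.5899
Q = 1 - 0.5899 = 0.4101

0.4101


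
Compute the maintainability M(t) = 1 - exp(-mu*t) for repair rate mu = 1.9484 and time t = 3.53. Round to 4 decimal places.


mu = 1.9484, t = 3.53
mu * t = 1.9484 * 3.53 = 6.8779
exp(-6.8779) = 0.001
M(t) = 1 - 0.001
M(t) = 0.999

0.999


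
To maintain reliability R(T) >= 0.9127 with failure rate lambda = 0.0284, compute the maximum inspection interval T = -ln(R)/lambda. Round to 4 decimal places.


R_target = 0.9127
lambda = 0.0284
-ln(0.9127) = 0.0913
T = 0.0913 / 0.0284
T = 3.2165

3.2165


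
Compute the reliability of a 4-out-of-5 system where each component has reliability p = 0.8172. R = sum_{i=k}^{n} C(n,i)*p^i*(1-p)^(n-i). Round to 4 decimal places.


k = 4, n = 5, p = 0.8172
i=4: C(5,4)=5 * 0.8172^4 * 0.1828^1 = 0.4076
i=5: C(5,5)=1 * 0.8172^5 * 0.1828^0 = 0.3645
R = sum of terms = 0.7721

0.7721


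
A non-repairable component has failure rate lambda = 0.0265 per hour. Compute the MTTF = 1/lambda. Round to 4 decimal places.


lambda = 0.0265
MTTF = 1 / 0.0265
MTTF = 37.7358

37.7358


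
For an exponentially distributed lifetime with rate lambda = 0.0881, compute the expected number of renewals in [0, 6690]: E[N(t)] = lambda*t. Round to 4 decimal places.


lambda = 0.0881
t = 6690
E[N(t)] = lambda * t
E[N(t)] = 0.0881 * 6690
E[N(t)] = 589.389

589.389


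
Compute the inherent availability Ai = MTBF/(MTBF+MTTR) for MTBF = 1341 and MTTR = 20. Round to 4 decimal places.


MTBF = 1341
MTTR = 20
MTBF + MTTR = 1361
Ai = 1341 / 1361
Ai = 0.9853

0.9853


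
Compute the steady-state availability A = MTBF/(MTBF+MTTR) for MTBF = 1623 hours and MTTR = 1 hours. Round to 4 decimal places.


MTBF = 1623
MTTR = 1
MTBF + MTTR = 1624
A = 1623 / 1624
A = 0.9994

0.9994


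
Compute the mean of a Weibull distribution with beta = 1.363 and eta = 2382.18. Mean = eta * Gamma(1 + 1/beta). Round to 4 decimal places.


beta = 1.363, eta = 2382.18
1/beta = 0.7337
1 + 1/beta = 1.7337
Gamma(1.7337) = 0.9155
Mean = 2382.18 * 0.9155
Mean = 2180.7685

2180.7685


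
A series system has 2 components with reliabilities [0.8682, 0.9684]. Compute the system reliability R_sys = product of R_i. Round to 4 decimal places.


Components: [0.8682, 0.9684]
After component 1 (R=0.8682): product = 0.8682
After component 2 (R=0.9684): product = 0.8408
R_sys = 0.8408

0.8408


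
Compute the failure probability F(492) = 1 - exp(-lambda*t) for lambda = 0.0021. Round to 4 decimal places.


lambda = 0.0021, t = 492
lambda * t = 1.0332
exp(-1.0332) = 0.3559
F(t) = 1 - 0.3559
F(t) = 0.6441

0.6441


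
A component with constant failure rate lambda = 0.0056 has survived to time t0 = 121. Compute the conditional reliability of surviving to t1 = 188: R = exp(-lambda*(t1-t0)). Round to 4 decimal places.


lambda = 0.0056
t0 = 121, t1 = 188
t1 - t0 = 67
lambda * (t1-t0) = 0.0056 * 67 = 0.3752
R = exp(-0.3752)
R = 0.6872

0.6872


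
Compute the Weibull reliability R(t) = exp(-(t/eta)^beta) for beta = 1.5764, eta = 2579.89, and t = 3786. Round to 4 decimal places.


beta = 1.5764, eta = 2579.89, t = 3786
t/eta = 3786 / 2579.89 = 1.4675
(t/eta)^beta = 1.4675^1.5764 = 1.8306
R(t) = exp(-1.8306)
R(t) = 0.1603

0.1603


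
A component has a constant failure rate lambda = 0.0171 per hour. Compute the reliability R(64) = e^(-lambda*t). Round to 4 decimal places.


lambda = 0.0171
t = 64
lambda * t = 1.0944
R(t) = e^(-1.0944)
R(t) = 0.3347

0.3347


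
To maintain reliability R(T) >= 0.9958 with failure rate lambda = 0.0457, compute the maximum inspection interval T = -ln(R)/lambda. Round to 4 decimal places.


R_target = 0.9958
lambda = 0.0457
-ln(0.9958) = 0.0042
T = 0.0042 / 0.0457
T = 0.0921

0.0921


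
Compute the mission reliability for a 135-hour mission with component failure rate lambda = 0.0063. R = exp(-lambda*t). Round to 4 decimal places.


lambda = 0.0063
mission_time = 135
lambda * t = 0.0063 * 135 = 0.8505
R = exp(-0.8505)
R = 0.4272

0.4272


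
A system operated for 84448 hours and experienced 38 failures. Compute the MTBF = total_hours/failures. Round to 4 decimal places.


total_hours = 84448
failures = 38
MTBF = 84448 / 38
MTBF = 2222.3158

2222.3158


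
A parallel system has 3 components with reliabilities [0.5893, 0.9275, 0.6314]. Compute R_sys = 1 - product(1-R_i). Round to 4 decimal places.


Components: [0.5893, 0.9275, 0.6314]
(1 - 0.5893) = 0.4107, running product = 0.4107
(1 - 0.9275) = 0.0725, running product = 0.0298
(1 - 0.6314) = 0.3686, running product = 0.011
Product of (1-R_i) = 0.011
R_sys = 1 - 0.011 = 0.989

0.989


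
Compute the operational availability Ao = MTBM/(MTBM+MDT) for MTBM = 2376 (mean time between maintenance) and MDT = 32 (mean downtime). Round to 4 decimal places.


MTBM = 2376
MDT = 32
MTBM + MDT = 2408
Ao = 2376 / 2408
Ao = 0.9867

0.9867


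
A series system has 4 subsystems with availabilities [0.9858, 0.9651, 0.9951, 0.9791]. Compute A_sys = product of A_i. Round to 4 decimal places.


Subsystems: [0.9858, 0.9651, 0.9951, 0.9791]
After subsystem 1 (A=0.9858): product = 0.9858
After subsystem 2 (A=0.9651): product = 0.9514
After subsystem 3 (A=0.9951): product = 0.9467
After subsystem 4 (A=0.9791): product = 0.9269
A_sys = 0.9269

0.9269


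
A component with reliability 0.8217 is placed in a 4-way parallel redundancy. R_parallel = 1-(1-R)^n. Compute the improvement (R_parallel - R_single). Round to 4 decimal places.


R_single = 0.8217, n = 4
1 - R_single = 0.1783
(1 - R_single)^n = 0.1783^4 = 0.001
R_parallel = 1 - 0.001 = 0.999
Improvement = 0.999 - 0.8217
Improvement = 0.1773

0.1773


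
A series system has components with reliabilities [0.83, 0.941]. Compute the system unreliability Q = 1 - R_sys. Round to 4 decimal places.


Components: [0.83, 0.941]
After component 1: product = 0.83
After component 2: product = 0.781
R_sys = 0.781
Q = 1 - 0.781 = 0.219

0.219


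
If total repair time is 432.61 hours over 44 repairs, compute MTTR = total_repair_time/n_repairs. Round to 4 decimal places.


total_repair_time = 432.61
n_repairs = 44
MTTR = 432.61 / 44
MTTR = 9.832

9.832


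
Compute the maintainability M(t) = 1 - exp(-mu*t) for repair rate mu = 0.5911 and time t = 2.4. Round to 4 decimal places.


mu = 0.5911, t = 2.4
mu * t = 0.5911 * 2.4 = 1.4186
exp(-1.4186) = 0.242
M(t) = 1 - 0.242
M(t) = 0.758

0.758


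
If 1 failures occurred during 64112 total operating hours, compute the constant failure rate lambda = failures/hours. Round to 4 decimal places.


failures = 1
total_hours = 64112
lambda = 1 / 64112
lambda = 0.0

0.0


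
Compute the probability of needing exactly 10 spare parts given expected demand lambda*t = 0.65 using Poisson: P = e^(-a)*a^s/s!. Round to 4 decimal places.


a = 0.65, s = 10
e^(-a) = e^(-0.65) = 0.522
a^s = 0.65^10 = 0.0135
s! = 3628800
P = 0.522 * 0.0135 / 3628800
P = 0.0

0.0


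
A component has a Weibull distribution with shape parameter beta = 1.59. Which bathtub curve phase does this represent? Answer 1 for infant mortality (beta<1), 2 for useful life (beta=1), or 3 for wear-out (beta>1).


beta = 1.59
Compare beta to 1:
beta < 1 => infant mortality (phase 1)
beta = 1 => useful life (phase 2)
beta > 1 => wear-out (phase 3)
Since beta = 1.59, this is wear-out (increasing failure rate)
Phase = 3

3


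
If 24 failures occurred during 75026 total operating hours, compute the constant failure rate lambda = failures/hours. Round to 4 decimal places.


failures = 24
total_hours = 75026
lambda = 24 / 75026
lambda = 0.0003

0.0003


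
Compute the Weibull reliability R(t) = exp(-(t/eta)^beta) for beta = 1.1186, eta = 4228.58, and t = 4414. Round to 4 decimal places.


beta = 1.1186, eta = 4228.58, t = 4414
t/eta = 4414 / 4228.58 = 1.0438
(t/eta)^beta = 1.0438^1.1186 = 1.0492
R(t) = exp(-1.0492)
R(t) = 0.3502

0.3502


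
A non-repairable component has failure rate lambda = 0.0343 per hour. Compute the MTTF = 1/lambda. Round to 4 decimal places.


lambda = 0.0343
MTTF = 1 / 0.0343
MTTF = 29.1545

29.1545


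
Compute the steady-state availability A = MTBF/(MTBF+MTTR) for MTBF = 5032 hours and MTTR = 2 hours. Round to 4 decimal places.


MTBF = 5032
MTTR = 2
MTBF + MTTR = 5034
A = 5032 / 5034
A = 0.9996

0.9996


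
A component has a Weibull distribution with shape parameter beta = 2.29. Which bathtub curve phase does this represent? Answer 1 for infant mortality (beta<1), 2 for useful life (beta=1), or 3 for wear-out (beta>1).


beta = 2.29
Compare beta to 1:
beta < 1 => infant mortality (phase 1)
beta = 1 => useful life (phase 2)
beta > 1 => wear-out (phase 3)
Since beta = 2.29, this is wear-out (increasing failure rate)
Phase = 3

3


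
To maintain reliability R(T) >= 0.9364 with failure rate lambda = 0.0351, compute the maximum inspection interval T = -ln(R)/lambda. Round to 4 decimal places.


R_target = 0.9364
lambda = 0.0351
-ln(0.9364) = 0.0657
T = 0.0657 / 0.0351
T = 1.8722

1.8722


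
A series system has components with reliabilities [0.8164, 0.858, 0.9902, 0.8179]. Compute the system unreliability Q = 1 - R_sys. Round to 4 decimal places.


Components: [0.8164, 0.858, 0.9902, 0.8179]
After component 1: product = 0.8164
After component 2: product = 0.7005
After component 3: product = 0.6936
After component 4: product = 0.5673
R_sys = 0.5673
Q = 1 - 0.5673 = 0.4327

0.4327


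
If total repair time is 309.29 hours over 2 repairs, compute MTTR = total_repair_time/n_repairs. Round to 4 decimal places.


total_repair_time = 309.29
n_repairs = 2
MTTR = 309.29 / 2
MTTR = 154.645

154.645


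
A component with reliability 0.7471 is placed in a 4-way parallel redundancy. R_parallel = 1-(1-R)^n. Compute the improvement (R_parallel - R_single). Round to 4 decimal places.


R_single = 0.7471, n = 4
1 - R_single = 0.2529
(1 - R_single)^n = 0.2529^4 = 0.0041
R_parallel = 1 - 0.0041 = 0.9959
Improvement = 0.9959 - 0.7471
Improvement = 0.2488

0.2488


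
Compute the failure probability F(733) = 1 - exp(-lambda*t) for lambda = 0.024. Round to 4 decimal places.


lambda = 0.024, t = 733
lambda * t = 17.592
exp(-17.592) = 0.0
F(t) = 1 - 0.0
F(t) = 1.0

1.0


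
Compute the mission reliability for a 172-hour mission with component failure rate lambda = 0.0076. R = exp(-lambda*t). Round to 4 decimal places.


lambda = 0.0076
mission_time = 172
lambda * t = 0.0076 * 172 = 1.3072
R = exp(-1.3072)
R = 0.2706

0.2706


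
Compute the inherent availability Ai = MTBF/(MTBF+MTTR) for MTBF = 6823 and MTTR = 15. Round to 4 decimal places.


MTBF = 6823
MTTR = 15
MTBF + MTTR = 6838
Ai = 6823 / 6838
Ai = 0.9978

0.9978


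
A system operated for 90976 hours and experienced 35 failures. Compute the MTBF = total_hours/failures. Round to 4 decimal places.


total_hours = 90976
failures = 35
MTBF = 90976 / 35
MTBF = 2599.3143

2599.3143


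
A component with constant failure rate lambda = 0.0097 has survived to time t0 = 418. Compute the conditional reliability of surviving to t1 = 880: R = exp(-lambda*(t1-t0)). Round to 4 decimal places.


lambda = 0.0097
t0 = 418, t1 = 880
t1 - t0 = 462
lambda * (t1-t0) = 0.0097 * 462 = 4.4814
R = exp(-4.4814)
R = 0.0113

0.0113


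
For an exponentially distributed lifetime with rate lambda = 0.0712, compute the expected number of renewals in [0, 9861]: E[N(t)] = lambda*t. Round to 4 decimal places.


lambda = 0.0712
t = 9861
E[N(t)] = lambda * t
E[N(t)] = 0.0712 * 9861
E[N(t)] = 702.1032

702.1032


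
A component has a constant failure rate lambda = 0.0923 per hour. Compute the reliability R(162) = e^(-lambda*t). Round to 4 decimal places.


lambda = 0.0923
t = 162
lambda * t = 14.9526
R(t) = e^(-14.9526)
R(t) = 0.0

0.0


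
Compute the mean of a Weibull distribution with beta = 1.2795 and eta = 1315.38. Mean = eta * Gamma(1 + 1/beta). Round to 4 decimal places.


beta = 1.2795, eta = 1315.38
1/beta = 0.7816
1 + 1/beta = 1.7816
Gamma(1.7816) = 0.9266
Mean = 1315.38 * 0.9266
Mean = 1218.854

1218.854


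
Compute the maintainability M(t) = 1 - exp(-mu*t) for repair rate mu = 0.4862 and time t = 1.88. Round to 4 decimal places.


mu = 0.4862, t = 1.88
mu * t = 0.4862 * 1.88 = 0.9141
exp(-0.9141) = 0.4009
M(t) = 1 - 0.4009
M(t) = 0.5991

0.5991
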